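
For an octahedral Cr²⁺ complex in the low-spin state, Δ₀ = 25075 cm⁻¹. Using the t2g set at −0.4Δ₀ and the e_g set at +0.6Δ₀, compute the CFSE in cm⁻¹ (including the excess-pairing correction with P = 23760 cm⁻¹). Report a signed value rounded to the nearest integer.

-16360

Cr is in group 6, so Cr²⁺ is d⁴ (6 − 2 = 4).
Electron filling gives t2g^4 e_g^0.
Orbital CFSE = 4(-0.4) + 0(0.6) = -1.6Δ₀ = -1.6 × 25075 = -40120 cm⁻¹.
Pairing penalty: 1 pair vs 0 in the high-spin reference → 1 extra × P = 23760 cm⁻¹.
Combining: -40120 + 23760 = -16360 cm⁻¹.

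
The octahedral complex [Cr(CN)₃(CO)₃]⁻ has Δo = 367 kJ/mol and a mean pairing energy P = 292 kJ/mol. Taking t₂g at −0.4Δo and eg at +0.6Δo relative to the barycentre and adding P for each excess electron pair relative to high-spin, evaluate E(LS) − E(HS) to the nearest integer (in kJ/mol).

-75

Ligand charges: 3×(-1) from CN⁻ and 3×(+0) from CO sum to -3; with overall charge -1, Cr is +2.
Cr sits in group 6; removing 2 electrons leaves Cr²⁺ with 6 − 2 = 4 d electrons.
High-spin: t₂g³ eg¹, CFSE = -0.6Δo = -220 kJ/mol.
For low-spin the configuration is t₂g⁴ eg⁰: orbital energy -1.6 × 367 = -587 kJ/mol, and 1 additional pair relative to high-spin adds 292 kJ/mol, giving -295 kJ/mol.
E(LS) − E(HS) = -295 − (-220) = -75 kJ/mol.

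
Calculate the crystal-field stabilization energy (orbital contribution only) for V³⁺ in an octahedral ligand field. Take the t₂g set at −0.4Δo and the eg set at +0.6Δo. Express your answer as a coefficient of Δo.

-0.8 Δo

V sits in group 5; removing 3 electrons leaves V³⁺ with 5 − 3 = 2 d electrons.
Configuration: t₂g² eg⁰.
CFSE = 2(-0.4Δo) + 0(0.6Δo) = -0.8Δo + 0.0Δo = -0.8Δo.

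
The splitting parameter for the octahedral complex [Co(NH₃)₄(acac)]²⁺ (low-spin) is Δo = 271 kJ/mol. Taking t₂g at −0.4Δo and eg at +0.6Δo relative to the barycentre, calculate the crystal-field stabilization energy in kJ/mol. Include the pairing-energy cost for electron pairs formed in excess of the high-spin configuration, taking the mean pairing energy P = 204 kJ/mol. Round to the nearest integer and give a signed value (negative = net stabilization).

-242

Ligand charges: 4×(+0) from NH₃ and 1×(-1) from acac⁻ sum to -1; with overall charge +2, Co is +3.
Co³⁺: group 9, so d-count = 9 − 3 = 6.
Configuration: t₂g⁶ eg⁰.
Orbital CFSE = 6(-0.4) + 0(0.6) = -2.4Δo = -2.4 × 271 = -650 kJ/mol.
Pairing penalty: 3 pairs vs 1 in the high-spin reference → 2 extra × P = 408 kJ/mol.
Overall CFSE = -650 + 408 = -242 kJ/mol.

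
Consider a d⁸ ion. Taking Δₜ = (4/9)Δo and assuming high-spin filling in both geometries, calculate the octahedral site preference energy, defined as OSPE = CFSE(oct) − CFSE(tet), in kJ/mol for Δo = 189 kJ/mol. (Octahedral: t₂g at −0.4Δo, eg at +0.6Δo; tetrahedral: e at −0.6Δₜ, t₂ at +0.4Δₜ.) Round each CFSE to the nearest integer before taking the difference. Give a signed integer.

-160

Octahedral high-spin t2g^6 e_g^2: CFSE = -1.2 × 189 = -227 kJ/mol.
Tetrahedral e^4 t2^4 gives -0.8Δₜ = -0.8 × (4/9) × 189 = -67 kJ/mol.
OSPE = CFSE(oct) − CFSE(tet) = -227 − (-67) = -160 kJ/mol.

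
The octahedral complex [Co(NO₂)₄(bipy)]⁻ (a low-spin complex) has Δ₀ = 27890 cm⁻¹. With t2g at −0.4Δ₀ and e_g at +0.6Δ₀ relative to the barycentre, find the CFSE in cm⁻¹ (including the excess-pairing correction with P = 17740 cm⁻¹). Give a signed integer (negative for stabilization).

-31456

Ligand charges: 4×(-1) from NO₂⁻ and 1×(+0) from bipy sum to -4; with overall charge -1, Co is +3.
Co³⁺: group 9, so d-count = 9 − 3 = 6.
The d⁶ electrons fill as t2g^6 e_g^0.
Orbital CFSE = 6(-0.4) + 0(0.6) = -2.4Δ₀ = -2.4 × 27890 = -66936 cm⁻¹.
High-spin d⁶ would be t2g^4 e_g^2 with 1 pair; low-spin has 3, so 2 excess pairs cost +2P = +35480 cm⁻¹.
Net CFSE = -66936 + 35480 = -31456 cm⁻¹.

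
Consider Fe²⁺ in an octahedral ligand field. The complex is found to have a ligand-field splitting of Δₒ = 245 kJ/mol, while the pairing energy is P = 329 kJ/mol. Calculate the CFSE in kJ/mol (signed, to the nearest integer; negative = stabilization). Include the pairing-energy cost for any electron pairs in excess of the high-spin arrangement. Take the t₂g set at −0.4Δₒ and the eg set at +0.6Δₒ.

Fe²⁺: group 8, so d-count = 8 − 2 = 6.
Since Δₒ = 245 kJ/mol < P = 329 kJ/mol, the complex adopts the high-spin configuration.
Configuration: t₂g⁴ eg².
Orbital CFSE = -0.4Δₒ = -0.4 × 245 = -98 kJ/mol.
High-spin has no excess pairs, so no pairing correction applies.

-98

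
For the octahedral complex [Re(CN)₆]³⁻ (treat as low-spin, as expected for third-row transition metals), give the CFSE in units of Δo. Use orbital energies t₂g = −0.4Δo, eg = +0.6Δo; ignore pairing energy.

Each CN⁻ contributes -1; 6 × (-1) = -6. With overall charge -3, Re is in the +3 oxidation state.
Group 7 minus oxidation state +3 gives a d⁴ configuration for Re³⁺.
Configuration: t₂g⁴ eg⁰.
CFSE = 4(-0.4Δo) + 0(0.6Δo) = -1.6Δo + 0.0Δo = -1.6Δo.

-1.6 Δo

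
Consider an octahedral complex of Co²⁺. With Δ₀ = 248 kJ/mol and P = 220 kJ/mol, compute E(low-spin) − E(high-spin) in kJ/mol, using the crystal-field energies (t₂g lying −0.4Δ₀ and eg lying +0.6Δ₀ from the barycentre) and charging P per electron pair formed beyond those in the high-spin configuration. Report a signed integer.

Co is in group 9, so Co²⁺ is d⁷ (9 − 2 = 7).
High-spin: t₂g⁵ eg², CFSE = -0.8Δ₀ = -198 kJ/mol.
Low-spin t₂g⁶ eg¹ gives -1.8Δ₀ = -446 kJ/mol, but forming 1 extra pair costs 1P = 220 kJ/mol, so E(LS) = -446 + 220 = -226 kJ/mol.
The difference is -226 − (-198) = -28 kJ/mol, so low-spin lies lower.

-28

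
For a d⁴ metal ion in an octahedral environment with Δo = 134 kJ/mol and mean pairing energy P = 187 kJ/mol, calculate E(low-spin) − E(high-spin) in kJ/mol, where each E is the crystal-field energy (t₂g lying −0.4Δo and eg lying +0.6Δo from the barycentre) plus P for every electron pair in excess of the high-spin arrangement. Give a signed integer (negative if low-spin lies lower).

High-spin d⁴ fills as t₂g³ eg¹ with CFSE 3(−0.4) + 1(+0.6) = -0.6Δo = -80 kJ/mol.
For low-spin the configuration is t₂g⁴ eg⁰: orbital energy -1.6 × 134 = -214 kJ/mol, and 1 additional pair relative to high-spin adds 187 kJ/mol, giving -27 kJ/mol.
The difference is -27 − (-80) = 53 kJ/mol, so high-spin lies lower.

53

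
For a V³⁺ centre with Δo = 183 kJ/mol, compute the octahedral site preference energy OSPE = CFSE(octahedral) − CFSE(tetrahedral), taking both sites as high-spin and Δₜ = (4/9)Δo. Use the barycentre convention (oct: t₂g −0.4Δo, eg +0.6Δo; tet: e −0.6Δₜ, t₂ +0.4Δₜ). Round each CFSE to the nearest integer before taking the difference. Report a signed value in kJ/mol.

-48

Group 5 minus oxidation state +3 gives a d² configuration for V³⁺.
In an octahedral site d² (HS) is t2g^2 e_g^0, giving CFSE(oct) = -0.8Δo = -146 kJ/mol.
In a tetrahedral site the filling is e^2 t2^0: CFSE(tet) = -1.2Δₜ = -1.2 × (4/9)(183) = -98 kJ/mol.
OSPE = -146 − (-98) = -48 kJ/mol.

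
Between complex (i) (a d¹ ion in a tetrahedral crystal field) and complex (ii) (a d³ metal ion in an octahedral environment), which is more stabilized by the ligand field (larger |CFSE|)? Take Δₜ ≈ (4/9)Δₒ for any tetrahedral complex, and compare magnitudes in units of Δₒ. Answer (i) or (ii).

(i): Tetrahedral fields are weak (Δₜ ≈ 4/9 Δₒ), so electrons fill high-spin; e^1 t2^0, CFSE = -0.6Δₜ ≈ -0.27Δₒ.
(ii): t2g^3 e_g^0, CFSE = -1.2Δₒ.
So (ii) has the larger |CFSE|.

(ii)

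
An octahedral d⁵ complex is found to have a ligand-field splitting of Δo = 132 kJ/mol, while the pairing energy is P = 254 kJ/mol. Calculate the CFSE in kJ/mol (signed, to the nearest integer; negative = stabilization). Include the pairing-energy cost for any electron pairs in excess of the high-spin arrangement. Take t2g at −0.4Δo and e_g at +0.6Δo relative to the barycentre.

Δo < P, so pairing is avoided: the ground state is high-spin.
That gives t2g^3 e_g^2.
Orbital CFSE = 0.0Δo = 0.0 × 132 = 0 kJ/mol.
High-spin has no excess pairs, so no pairing correction applies.

0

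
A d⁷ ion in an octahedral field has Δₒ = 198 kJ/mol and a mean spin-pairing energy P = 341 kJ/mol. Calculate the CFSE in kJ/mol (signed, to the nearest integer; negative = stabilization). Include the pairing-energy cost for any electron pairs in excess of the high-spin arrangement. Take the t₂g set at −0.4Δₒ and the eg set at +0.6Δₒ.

Since Δₒ = 198 kJ/mol < P = 341 kJ/mol, the complex adopts the high-spin configuration.
Filling d⁷ accordingly: t₂g⁵ eg².
Orbital CFSE = -0.8Δₒ = -0.8 × 198 = -158 kJ/mol.
High-spin has no excess pairs, so no pairing correction applies.

-158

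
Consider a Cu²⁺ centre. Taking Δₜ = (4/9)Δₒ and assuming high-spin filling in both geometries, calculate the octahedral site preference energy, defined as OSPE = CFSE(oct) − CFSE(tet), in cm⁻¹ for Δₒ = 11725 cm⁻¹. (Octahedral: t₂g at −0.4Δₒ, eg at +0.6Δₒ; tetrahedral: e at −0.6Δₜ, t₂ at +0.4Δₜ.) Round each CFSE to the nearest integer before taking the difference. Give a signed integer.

Group 11 minus oxidation state +2 gives a d⁹ configuration for Cu²⁺.
Octahedral high-spin t₂g⁶ eg³: CFSE = -0.6 × 11725 = -7035 cm⁻¹.
In a tetrahedral site the filling is e⁴ t₂⁵: CFSE(tet) = -0.4Δₜ = -0.4 × (4/9)(11725) = -2084 cm⁻¹.
OSPE = -7035 − (-2084) = -4951 cm⁻¹.

-4951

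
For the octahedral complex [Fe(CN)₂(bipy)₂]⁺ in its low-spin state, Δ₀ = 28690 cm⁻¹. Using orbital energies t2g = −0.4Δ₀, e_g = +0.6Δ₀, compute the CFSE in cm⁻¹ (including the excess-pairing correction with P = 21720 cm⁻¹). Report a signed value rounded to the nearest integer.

-13940

Ligand charges: 2×(-1) from CN⁻ and 2×(+0) from bipy sum to -2; with overall charge +1, Fe is +3.
Group 8 minus oxidation state +3 gives a d⁵ configuration for Fe³⁺.
The d⁵ electrons fill as t2g^5 e_g^0.
The orbital stabilization is -2.0Δ₀ = -2.0 × 28690 = -57380 cm⁻¹.
Relative to high-spin t2g^3 e_g^2 (0 paired), the low-spin configuration has 2 additional pairs, contributing +2 × 21720 = +43440 cm⁻¹.
Overall CFSE = -57380 + 43440 = -13940 cm⁻¹.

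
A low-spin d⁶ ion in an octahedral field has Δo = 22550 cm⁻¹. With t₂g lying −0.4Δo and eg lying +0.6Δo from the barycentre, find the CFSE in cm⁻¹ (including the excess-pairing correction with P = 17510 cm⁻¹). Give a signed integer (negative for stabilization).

Configuration: t₂g⁶ eg⁰.
The orbital stabilization is -2.4Δo = -2.4 × 22550 = -54120 cm⁻¹.
Pairing penalty: 3 pairs vs 1 in the high-spin reference → 2 extra × P = 35020 cm⁻¹.
Combining: -54120 + 35020 = -19100 cm⁻¹.

-19100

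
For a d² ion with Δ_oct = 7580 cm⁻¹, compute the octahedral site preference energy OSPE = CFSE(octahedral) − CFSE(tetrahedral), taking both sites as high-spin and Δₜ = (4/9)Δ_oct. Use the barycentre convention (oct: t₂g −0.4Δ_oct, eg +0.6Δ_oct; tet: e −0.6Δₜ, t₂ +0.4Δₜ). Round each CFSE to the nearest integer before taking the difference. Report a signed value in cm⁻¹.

Octahedral (high-spin): t₂g² eg⁰, CFSE = 2(−0.4) + 0(+0.6) = -0.8Δ_oct = -0.8 × 7580 = -6064 cm⁻¹.
Tetrahedral e² t₂⁰ gives -1.2Δₜ = -1.2 × (4/9) × 7580 = -4043 cm⁻¹.
OSPE = CFSE(oct) − CFSE(tet) = -6064 − (-4043) = -2021 cm⁻¹.

-2021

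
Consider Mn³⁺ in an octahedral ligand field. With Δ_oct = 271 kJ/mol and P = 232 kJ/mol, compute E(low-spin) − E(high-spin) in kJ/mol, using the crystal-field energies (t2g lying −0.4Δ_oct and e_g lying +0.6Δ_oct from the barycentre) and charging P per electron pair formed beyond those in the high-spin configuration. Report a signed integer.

Group 7 minus oxidation state +3 gives a d⁴ configuration for Mn³⁺.
In the high-spin limit (t2g^3 e_g^1) the orbital term is -0.6Δ_oct = -163 kJ/mol, with no excess pairing.
For low-spin the configuration is t2g^4 e_g^0: orbital energy -1.6 × 271 = -434 kJ/mol, and 1 additional pair relative to high-spin adds 232 kJ/mol, giving -202 kJ/mol.
E(LS) − E(HS) = -202 − (-163) = -39 kJ/mol.

-39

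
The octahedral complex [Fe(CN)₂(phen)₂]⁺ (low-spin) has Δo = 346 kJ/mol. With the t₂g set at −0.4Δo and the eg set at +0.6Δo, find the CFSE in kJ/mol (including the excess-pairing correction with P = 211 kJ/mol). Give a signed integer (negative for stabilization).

Ligand charges: 2×(-1) from CN⁻ and 2×(+0) from phen sum to -2; with overall charge +1, Fe is +3.
Fe is in group 8, so Fe³⁺ is d⁵ (8 − 3 = 5).
The d⁵ electrons fill as t₂g⁵ eg⁰.
Orbital CFSE = 5(-0.4) + 0(0.6) = -2.0Δo = -2.0 × 346 = -692 kJ/mol.
Relative to high-spin t₂g³ eg² (0 paired), the low-spin configuration has 2 additional pairs, contributing +2 × 211 = +422 kJ/mol.
Combining: -692 + 422 = -270 kJ/mol.

-270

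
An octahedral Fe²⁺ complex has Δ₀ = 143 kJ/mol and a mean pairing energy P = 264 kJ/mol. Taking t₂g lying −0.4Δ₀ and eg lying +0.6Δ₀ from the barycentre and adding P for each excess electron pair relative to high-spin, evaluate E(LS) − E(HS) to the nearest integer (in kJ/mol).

242

Fe sits in group 8; removing 2 electrons leaves Fe²⁺ with 8 − 2 = 6 d electrons.
High-spin d⁶ fills as t₂g⁴ eg² with CFSE 4(−0.4) + 2(+0.6) = -0.4Δ₀ = -57 kJ/mol.
Low-spin t₂g⁶ eg⁰ gives -2.4Δ₀ = -343 kJ/mol, but forming 2 extra pairs costs 2P = 528 kJ/mol, so E(LS) = -343 + 528 = 185 kJ/mol.
E(LS) − E(HS) = 185 − (-57) = 242 kJ/mol.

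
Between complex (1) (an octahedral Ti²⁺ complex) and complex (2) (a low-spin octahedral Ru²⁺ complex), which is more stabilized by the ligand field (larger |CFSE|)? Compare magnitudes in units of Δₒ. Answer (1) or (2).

(1): Ti sits in group 4; removing 2 electrons leaves Ti²⁺ with 4 − 2 = 2 d electrons; t2g^2 e_g^0, CFSE = -0.8Δₒ.
(2): Ru is in group 8, so Ru²⁺ is d⁶ (8 − 2 = 6); t2g^6 e_g^0, CFSE = -2.4Δₒ.
So (2) has the larger |CFSE|.

(2)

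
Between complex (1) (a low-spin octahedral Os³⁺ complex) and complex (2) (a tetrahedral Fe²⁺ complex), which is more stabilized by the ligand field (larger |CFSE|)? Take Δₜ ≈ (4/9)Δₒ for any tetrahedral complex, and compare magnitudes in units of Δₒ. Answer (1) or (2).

(1): Os sits in group 8; removing 3 electrons leaves Os³⁺ with 8 − 3 = 5 d electrons; t₂g⁵ eg⁰, CFSE = -2.0Δₒ.
(2): Fe is in group 8, so Fe²⁺ is d⁶ (8 − 2 = 6); Tetrahedral fields are weak (Δₜ ≈ 4/9 Δₒ), so electrons fill high-spin; e³ t₂³, CFSE = -0.6Δₜ ≈ -0.27Δₒ.
So (1) has the larger |CFSE|.

(1)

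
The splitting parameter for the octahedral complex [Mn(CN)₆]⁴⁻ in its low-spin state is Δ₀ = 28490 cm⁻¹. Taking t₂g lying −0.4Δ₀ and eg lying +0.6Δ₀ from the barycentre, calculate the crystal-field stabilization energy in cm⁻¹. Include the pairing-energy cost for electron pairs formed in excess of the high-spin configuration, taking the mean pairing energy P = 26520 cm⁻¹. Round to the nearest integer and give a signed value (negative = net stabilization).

Each CN⁻ contributes -1; 6 × (-1) = -6. With overall charge -4, Mn is in the +2 oxidation state.
Mn²⁺: group 7, so d-count = 7 − 2 = 5.
The d⁵ electrons fill as t₂g⁵ eg⁰.
Orbital CFSE = 5(-0.4) + 0(0.6) = -2.0Δ₀ = -2.0 × 28490 = -56980 cm⁻¹.
Relative to high-spin t₂g³ eg² (0 paired), the low-spin configuration has 2 additional pairs, contributing +2 × 26520 = +53040 cm⁻¹.
Overall CFSE = -56980 + 53040 = -3940 cm⁻¹.

-3940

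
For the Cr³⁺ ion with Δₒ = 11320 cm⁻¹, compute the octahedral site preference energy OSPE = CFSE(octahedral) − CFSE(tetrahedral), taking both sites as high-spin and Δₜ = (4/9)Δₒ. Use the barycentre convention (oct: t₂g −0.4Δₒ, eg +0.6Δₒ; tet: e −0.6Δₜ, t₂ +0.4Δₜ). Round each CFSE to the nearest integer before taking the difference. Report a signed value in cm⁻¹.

Group 6 minus oxidation state +3 gives a d³ configuration for Cr³⁺.
Octahedral (high-spin): t2g^3 e_g^0, CFSE = 3(−0.4) + 0(+0.6) = -1.2Δₒ = -1.2 × 11320 = -13584 cm⁻¹.
Tetrahedral: e^2 t2^1, CFSE = 2(−0.6) + 1(+0.4) = -0.8Δₜ = -0.8 × (4/9) × 11320 = -4025 cm⁻¹.
Subtracting, OSPE = -13584 − (-4025) = -9559 cm⁻¹.

-9559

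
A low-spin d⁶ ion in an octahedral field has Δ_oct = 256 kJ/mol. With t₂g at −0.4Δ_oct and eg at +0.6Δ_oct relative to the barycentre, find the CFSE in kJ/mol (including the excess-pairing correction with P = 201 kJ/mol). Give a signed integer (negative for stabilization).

Electron filling gives t₂g⁶ eg⁰.
The orbital stabilization is -2.4Δ_oct = -2.4 × 256 = -614 kJ/mol.
High-spin d⁶ would be t₂g⁴ eg² with 1 pair; low-spin has 3, so 2 excess pairs cost +2P = +402 kJ/mol.
Overall CFSE = -614 + 402 = -212 kJ/mol.

-212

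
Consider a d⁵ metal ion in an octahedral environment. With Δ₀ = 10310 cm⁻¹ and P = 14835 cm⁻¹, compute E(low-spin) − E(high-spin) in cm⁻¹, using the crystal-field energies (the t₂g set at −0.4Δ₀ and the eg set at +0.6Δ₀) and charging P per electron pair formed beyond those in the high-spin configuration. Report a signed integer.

In the high-spin limit (t₂g³ eg²) the orbital term is 0.0Δ₀ = 0 cm⁻¹, with no excess pairing.
Low-spin: t₂g⁵ eg⁰, orbital CFSE = -2.0Δ₀ = -20620 cm⁻¹; plus 2 excess pairs × P = +29670 cm⁻¹; total 9050 cm⁻¹.
The difference is 9050 − (0) = 9050 cm⁻¹, so high-spin lies lower.

9050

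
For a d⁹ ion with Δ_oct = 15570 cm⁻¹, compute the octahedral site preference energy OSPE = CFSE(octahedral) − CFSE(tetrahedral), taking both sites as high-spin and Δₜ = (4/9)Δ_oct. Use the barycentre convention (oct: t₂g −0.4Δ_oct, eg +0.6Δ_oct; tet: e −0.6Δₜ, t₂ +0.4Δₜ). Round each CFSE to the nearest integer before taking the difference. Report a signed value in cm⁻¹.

-6574

Octahedral high-spin t₂g⁶ eg³: CFSE = -0.6 × 15570 = -9342 cm⁻¹.
In a tetrahedral site the filling is e⁴ t₂⁵: CFSE(tet) = -0.4Δₜ = -0.4 × (4/9)(15570) = -2768 cm⁻¹.
OSPE = -9342 − (-2768) = -6574 cm⁻¹.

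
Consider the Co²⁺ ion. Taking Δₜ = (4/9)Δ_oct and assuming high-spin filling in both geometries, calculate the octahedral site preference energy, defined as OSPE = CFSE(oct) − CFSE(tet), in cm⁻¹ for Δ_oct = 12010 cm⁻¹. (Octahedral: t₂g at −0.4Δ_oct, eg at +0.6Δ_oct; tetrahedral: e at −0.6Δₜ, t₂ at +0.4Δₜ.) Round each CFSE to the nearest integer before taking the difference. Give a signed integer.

-3203

Co²⁺: group 9, so d-count = 9 − 2 = 7.
In an octahedral site d⁷ (HS) is t2g^5 e_g^2, giving CFSE(oct) = -0.8Δ_oct = -9608 cm⁻¹.
Tetrahedral e^4 t2^3 gives -1.2Δₜ = -1.2 × (4/9) × 12010 = -6405 cm⁻¹.
OSPE = CFSE(oct) − CFSE(tet) = -9608 − (-6405) = -3203 cm⁻¹.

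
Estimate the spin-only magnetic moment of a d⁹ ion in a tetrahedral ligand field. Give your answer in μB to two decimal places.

1.73 μB

Tetrahedral fields are weak (Δₜ ≈ 4/9 Δₒ), so electrons fill high-spin.
Configuration: e⁴ t₂⁵ → 1 unpaired electron.
μ(spin-only) = √[1(1+2)] = √3 ≈ 1.73 μB.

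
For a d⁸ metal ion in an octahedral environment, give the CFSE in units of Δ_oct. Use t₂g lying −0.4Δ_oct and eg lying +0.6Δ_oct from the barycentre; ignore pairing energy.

-1.2 Δ_oct

Configuration: t₂g⁶ eg².
CFSE = 6(-0.4Δ_oct) + 2(0.6Δ_oct) = -2.4Δ_oct + 1.2Δ_oct = -1.2Δ_oct.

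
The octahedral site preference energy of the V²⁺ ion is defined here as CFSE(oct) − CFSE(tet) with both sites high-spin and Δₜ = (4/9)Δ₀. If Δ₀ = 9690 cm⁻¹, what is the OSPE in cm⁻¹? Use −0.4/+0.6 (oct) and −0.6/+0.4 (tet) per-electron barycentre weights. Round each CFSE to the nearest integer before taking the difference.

V sits in group 5; removing 2 electrons leaves V²⁺ with 5 − 2 = 3 d electrons.
Octahedral (high-spin): t₂g³ eg⁰, CFSE = 3(−0.4) + 0(+0.6) = -1.2Δ₀ = -1.2 × 9690 = -11628 cm⁻¹.
Tetrahedral e² t₂¹ gives -0.8Δₜ = -0.8 × (4/9) × 9690 = -3445 cm⁻¹.
Subtracting, OSPE = -11628 − (-3445) = -8183 cm⁻¹.

-8183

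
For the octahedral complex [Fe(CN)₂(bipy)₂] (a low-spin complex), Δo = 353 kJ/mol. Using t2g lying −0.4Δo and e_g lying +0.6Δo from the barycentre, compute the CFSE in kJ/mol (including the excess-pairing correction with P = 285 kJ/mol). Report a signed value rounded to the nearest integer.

-277

Ligand charges: 2×(-1) from CN⁻ and 2×(+0) from bipy sum to -2; with overall charge +0, Fe is +2.
Group 8 minus oxidation state +2 gives a d⁶ configuration for Fe²⁺.
Configuration: t2g^6 e_g^0.
Orbital CFSE = 6(-0.4) + 0(0.6) = -2.4Δo = -2.4 × 353 = -847 kJ/mol.
High-spin d⁶ would be t2g^4 e_g^2 with 1 pair; low-spin has 3, so 2 excess pairs cost +2P = +570 kJ/mol.
Combining: -847 + 570 = -277 kJ/mol.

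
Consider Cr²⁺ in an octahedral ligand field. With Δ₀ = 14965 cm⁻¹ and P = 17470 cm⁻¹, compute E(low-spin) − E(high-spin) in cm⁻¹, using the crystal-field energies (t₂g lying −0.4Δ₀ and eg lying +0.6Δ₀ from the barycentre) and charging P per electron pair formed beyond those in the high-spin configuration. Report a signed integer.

Cr sits in group 6; removing 2 electrons leaves Cr²⁺ with 6 − 2 = 4 d electrons.
High-spin: t₂g³ eg¹, CFSE = -0.6Δ₀ = -8979 cm⁻¹.
Low-spin: t₂g⁴ eg⁰, orbital CFSE = -1.6Δ₀ = -23944 cm⁻¹; plus 1 excess pair × P = +17470 cm⁻¹; total -6474 cm⁻¹.
E(LS) − E(HS) = -6474 − (-8979) = 2505 cm⁻¹.

2505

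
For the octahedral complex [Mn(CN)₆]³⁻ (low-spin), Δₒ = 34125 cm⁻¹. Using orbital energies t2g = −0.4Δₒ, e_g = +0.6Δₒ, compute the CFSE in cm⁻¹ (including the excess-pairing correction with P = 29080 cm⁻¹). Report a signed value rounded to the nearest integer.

Each CN⁻ contributes -1; 6 × (-1) = -6. With overall charge -3, Mn is in the +3 oxidation state.
Mn sits in group 7; removing 3 electrons leaves Mn³⁺ with 7 − 3 = 4 d electrons.
The d⁴ electrons fill as t2g^4 e_g^0.
Orbital CFSE = 4(-0.4) + 0(0.6) = -1.6Δₒ = -1.6 × 34125 = -54600 cm⁻¹.
Pairing penalty: 1 pair vs 0 in the high-spin reference → 1 extra × P = 29080 cm⁻¹.
Combining: -54600 + 29080 = -25520 cm⁻¹.

-25520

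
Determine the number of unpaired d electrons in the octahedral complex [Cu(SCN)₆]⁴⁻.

1

Each SCN⁻ contributes -1; 6 × (-1) = -6. With overall charge -4, Cu is in the +2 oxidation state.
Cu sits in group 11; removing 2 electrons leaves Cu²⁺ with 11 − 2 = 9 d electrons.
Configuration: t₂g⁶ eg³, giving 1 unpaired electron.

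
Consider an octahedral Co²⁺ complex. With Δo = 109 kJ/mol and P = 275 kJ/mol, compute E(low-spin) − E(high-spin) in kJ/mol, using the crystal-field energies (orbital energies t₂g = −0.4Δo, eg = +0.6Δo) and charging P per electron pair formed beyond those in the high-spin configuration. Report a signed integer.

166

Co is in group 9, so Co²⁺ is d⁷ (9 − 2 = 7).
In the high-spin limit (t₂g⁵ eg²) the orbital term is -0.8Δo = -87 kJ/mol, with no excess pairing.
For low-spin the configuration is t₂g⁶ eg¹: orbital energy -1.8 × 109 = -196 kJ/mol, and 1 additional pair relative to high-spin adds 275 kJ/mol, giving 79 kJ/mol.
The difference is 79 − (-87) = 166 kJ/mol, so high-spin lies lower.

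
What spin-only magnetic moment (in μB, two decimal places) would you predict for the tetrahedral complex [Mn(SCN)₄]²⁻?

Each SCN⁻ contributes -1; 4 × (-1) = -4. With overall charge -2, Mn is in the +2 oxidation state.
Mn sits in group 7; removing 2 electrons leaves Mn²⁺ with 7 − 2 = 5 d electrons.
Tetrahedral splitting is small, so the complex is high-spin.
Configuration: e^2 t2^3 → 5 unpaired electrons.
μ(spin-only) = √[5(5+2)] = √35 ≈ 5.92 μB.

5.92 μB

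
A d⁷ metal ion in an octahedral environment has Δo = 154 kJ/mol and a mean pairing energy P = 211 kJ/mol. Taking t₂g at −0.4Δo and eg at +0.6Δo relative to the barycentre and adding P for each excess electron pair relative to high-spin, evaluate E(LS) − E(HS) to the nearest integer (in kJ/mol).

In the high-spin limit (t₂g⁵ eg²) the orbital term is -0.8Δo = -123 kJ/mol, with no excess pairing.
Low-spin: t₂g⁶ eg¹, orbital CFSE = -1.8Δo = -277 kJ/mol; plus 1 excess pair × P = +211 kJ/mol; total -66 kJ/mol.
Thus E(LS) − E(HS) = 57 kJ/mol.

57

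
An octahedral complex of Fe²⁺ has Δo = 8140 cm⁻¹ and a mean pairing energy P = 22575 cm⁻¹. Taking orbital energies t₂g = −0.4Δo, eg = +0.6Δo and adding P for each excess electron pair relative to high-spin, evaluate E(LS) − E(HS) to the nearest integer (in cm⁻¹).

28870

Fe is in group 8, so Fe²⁺ is d⁶ (8 − 2 = 6).
High-spin d⁶ fills as t₂g⁴ eg² with CFSE 4(−0.4) + 2(+0.6) = -0.4Δo = -3256 cm⁻¹.
Low-spin t₂g⁶ eg⁰ gives -2.4Δo = -19536 cm⁻¹, but forming 2 extra pairs costs 2P = 45150 cm⁻¹, so E(LS) = -19536 + 45150 = 25614 cm⁻¹.
Thus E(LS) − E(HS) = 28870 cm⁻¹.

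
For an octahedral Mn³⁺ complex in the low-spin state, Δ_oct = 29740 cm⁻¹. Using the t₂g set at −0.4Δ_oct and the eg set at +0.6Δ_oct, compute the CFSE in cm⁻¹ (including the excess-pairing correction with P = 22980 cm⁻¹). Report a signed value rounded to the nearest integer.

-24604

Mn sits in group 7; removing 3 electrons leaves Mn³⁺ with 7 − 3 = 4 d electrons.
The d⁴ electrons fill as t₂g⁴ eg⁰.
CFSE(orbital) = 4×(-0.4Δ_oct) + 0×(0.6Δ_oct) = -1.6Δ_oct; with Δ_oct = 29740 cm⁻¹ that is -47584 cm⁻¹.
High-spin d⁴ would be t₂g³ eg¹ with 0 pairs; low-spin has 1, so 1 excess pair costs +1P = +22980 cm⁻¹.
Overall CFSE = -47584 + 22980 = -24604 cm⁻¹.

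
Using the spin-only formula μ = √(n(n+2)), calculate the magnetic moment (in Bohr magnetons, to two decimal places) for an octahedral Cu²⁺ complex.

1.73 Bohr magnetons

Cu²⁺: group 11, so d-count = 11 − 2 = 9.
For octahedral d⁹ the high- and low-spin configurations coincide.
Configuration: t₂g⁶ eg³ → 1 unpaired electron.
μ(spin-only) = √[1(1+2)] = √3 ≈ 1.73 Bohr magnetons.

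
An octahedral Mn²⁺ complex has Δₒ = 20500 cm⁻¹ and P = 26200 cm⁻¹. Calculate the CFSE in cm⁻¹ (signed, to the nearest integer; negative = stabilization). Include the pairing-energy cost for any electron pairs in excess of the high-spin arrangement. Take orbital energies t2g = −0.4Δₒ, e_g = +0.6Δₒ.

0

Group 7 minus oxidation state +2 gives a d⁵ configuration for Mn²⁺.
With Δₒ < P the complex is high-spin.
Filling d⁵ accordingly: t2g^3 e_g^2.
Orbital CFSE = 0.0Δₒ = 0.0 × 20500 = 0 cm⁻¹.
High-spin has no excess pairs, so no pairing correction applies.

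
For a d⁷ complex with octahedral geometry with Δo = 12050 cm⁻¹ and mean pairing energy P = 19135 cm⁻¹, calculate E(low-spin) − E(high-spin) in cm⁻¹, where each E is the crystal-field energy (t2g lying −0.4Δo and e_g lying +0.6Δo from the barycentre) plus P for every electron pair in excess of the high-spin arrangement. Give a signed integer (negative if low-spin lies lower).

High-spin: t2g^5 e_g^2, CFSE = -0.8Δo = -9640 cm⁻¹.
Low-spin: t2g^6 e_g^1, orbital CFSE = -1.8Δo = -21690 cm⁻¹; plus 1 excess pair × P = +19135 cm⁻¹; total -2555 cm⁻¹.
E(LS) − E(HS) = -2555 − (-9640) = 7085 cm⁻¹.

7085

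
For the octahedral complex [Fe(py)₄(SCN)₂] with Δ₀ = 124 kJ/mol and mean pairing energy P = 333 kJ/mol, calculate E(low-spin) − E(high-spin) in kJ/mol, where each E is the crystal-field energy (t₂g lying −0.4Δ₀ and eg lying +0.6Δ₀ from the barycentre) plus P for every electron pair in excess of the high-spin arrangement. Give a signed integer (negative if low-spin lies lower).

Ligand charges: 4×(+0) from py and 2×(-1) from SCN⁻ sum to -2; with overall charge +0, Fe is +2.
Fe²⁺: group 8, so d-count = 8 − 2 = 6.
In the high-spin limit (t₂g⁴ eg²) the orbital term is -0.4Δ₀ = -50 kJ/mol, with no excess pairing.
For low-spin the configuration is t₂g⁶ eg⁰: orbital energy -2.4 × 124 = -298 kJ/mol, and 2 additional pairs relative to high-spin add 666 kJ/mol, giving 368 kJ/mol.
The difference is 368 − (-50) = 418 kJ/mol, so high-spin lies lower.

418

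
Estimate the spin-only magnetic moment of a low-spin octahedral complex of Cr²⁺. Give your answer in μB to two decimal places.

Cr is in group 6, so Cr²⁺ is d⁴ (6 − 2 = 4).
Configuration: t₂g⁴ eg⁰ → 2 unpaired electrons.
μ(spin-only) = √[2(2+2)] = √8 ≈ 2.83 μB.

2.83 μB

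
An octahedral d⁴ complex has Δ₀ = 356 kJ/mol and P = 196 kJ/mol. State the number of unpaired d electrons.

2

With Δ₀ > P the complex is low-spin.
Filling d⁴ accordingly: t₂g⁴ eg⁰.
Unpaired electrons: 2.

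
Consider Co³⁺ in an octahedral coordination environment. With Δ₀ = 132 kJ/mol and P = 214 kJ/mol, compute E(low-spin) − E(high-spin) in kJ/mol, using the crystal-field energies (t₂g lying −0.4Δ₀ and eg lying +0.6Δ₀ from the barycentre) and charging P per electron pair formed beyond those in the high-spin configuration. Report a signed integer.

Co sits in group 9; removing 3 electrons leaves Co³⁺ with 9 − 3 = 6 d electrons.
In the high-spin limit (t₂g⁴ eg²) the orbital term is -0.4Δ₀ = -53 kJ/mol, with no excess pairing.
For low-spin the configuration is t₂g⁶ eg⁰: orbital energy -2.4 × 132 = -317 kJ/mol, and 2 additional pairs relative to high-spin add 428 kJ/mol, giving 111 kJ/mol.
Thus E(LS) − E(HS) = 164 kJ/mol.

164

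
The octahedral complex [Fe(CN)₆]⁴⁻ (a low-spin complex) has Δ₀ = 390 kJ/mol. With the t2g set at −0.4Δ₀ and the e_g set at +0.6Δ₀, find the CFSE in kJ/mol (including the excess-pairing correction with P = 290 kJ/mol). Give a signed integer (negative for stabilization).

Each CN⁻ contributes -1; 6 × (-1) = -6. With overall charge -4, Fe is in the +2 oxidation state.
Fe²⁺: group 8, so d-count = 8 − 2 = 6.
Configuration: t2g^6 e_g^0.
The orbital stabilization is -2.4Δ₀ = -2.4 × 390 = -936 kJ/mol.
Pairing penalty: 3 pairs vs 1 in the high-spin reference → 2 extra × P = 580 kJ/mol.
Net CFSE = -936 + 580 = -356 kJ/mol.

-356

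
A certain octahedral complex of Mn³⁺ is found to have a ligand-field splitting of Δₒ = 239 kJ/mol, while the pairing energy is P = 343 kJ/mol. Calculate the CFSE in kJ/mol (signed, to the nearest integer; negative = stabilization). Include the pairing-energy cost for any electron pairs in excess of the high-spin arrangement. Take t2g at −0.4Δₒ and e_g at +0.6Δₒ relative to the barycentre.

Mn³⁺: group 7, so d-count = 7 − 3 = 4.
Δₒ < P, so pairing is avoided: the ground state is high-spin.
Configuration: t2g^3 e_g^1.
Orbital CFSE = -0.6Δₒ = -0.6 × 239 = -143 kJ/mol.
High-spin has no excess pairs, so no pairing correction applies.

-143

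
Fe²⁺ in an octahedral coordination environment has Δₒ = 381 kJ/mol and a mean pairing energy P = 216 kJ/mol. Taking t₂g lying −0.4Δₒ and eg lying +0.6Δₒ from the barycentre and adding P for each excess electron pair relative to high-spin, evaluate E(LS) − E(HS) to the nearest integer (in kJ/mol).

Fe is in group 8, so Fe²⁺ is d⁶ (8 − 2 = 6).
In the high-spin limit (t₂g⁴ eg²) the orbital term is -0.4Δₒ = -152 kJ/mol, with no excess pairing.
For low-spin the configuration is t₂g⁶ eg⁰: orbital energy -2.4 × 381 = -914 kJ/mol, and 2 additional pairs relative to high-spin add 432 kJ/mol, giving -482 kJ/mol.
The difference is -482 − (-152) = -330 kJ/mol, so low-spin lies lower.

-330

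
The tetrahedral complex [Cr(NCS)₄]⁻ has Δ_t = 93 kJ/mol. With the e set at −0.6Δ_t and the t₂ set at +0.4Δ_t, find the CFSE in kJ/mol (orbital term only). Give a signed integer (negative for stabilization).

-74

Each NCS⁻ contributes -1; 4 × (-1) = -4. With overall charge -1, Cr is in the +3 oxidation state.
Cr³⁺: group 6, so d-count = 6 − 3 = 3.
With tetrahedral geometry the complex is necessarily high-spin.
Configuration: e² t₂¹.
CFSE(orbital) = 2×(-0.6Δ_t) + 1×(0.4Δ_t) = -0.8Δ_t; with Δ_t = 93 kJ/mol that is -74 kJ/mol.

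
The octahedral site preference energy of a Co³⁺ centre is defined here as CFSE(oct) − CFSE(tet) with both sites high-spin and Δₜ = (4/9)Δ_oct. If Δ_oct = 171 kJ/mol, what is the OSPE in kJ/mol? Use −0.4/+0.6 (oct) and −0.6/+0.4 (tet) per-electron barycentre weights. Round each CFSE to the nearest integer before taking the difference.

Co³⁺: group 9, so d-count = 9 − 3 = 6.
Octahedral (high-spin): t2g^4 e_g^2, CFSE = 4(−0.4) + 2(+0.6) = -0.4Δ_oct = -0.4 × 171 = -68 kJ/mol.
In a tetrahedral site the filling is e^3 t2^3: CFSE(tet) = -0.6Δₜ = -0.6 × (4/9)(171) = -46 kJ/mol.
Subtracting, OSPE = -68 − (-46) = -22 kJ/mol.

-22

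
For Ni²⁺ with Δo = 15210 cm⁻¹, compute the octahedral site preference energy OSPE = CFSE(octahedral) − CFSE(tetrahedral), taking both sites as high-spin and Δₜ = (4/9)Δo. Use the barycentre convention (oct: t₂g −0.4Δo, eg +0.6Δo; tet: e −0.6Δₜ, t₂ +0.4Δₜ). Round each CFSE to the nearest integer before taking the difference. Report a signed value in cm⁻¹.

Ni²⁺: group 10, so d-count = 10 − 2 = 8.
Octahedral high-spin t₂g⁶ eg²: CFSE = -1.2 × 15210 = -18252 cm⁻¹.
Tetrahedral: e⁴ t₂⁴, CFSE = 4(−0.6) + 4(+0.4) = -0.8Δₜ = -0.8 × (4/9) × 15210 = -5408 cm⁻¹.
Subtracting, OSPE = -18252 − (-5408) = -12844 cm⁻¹.

-12844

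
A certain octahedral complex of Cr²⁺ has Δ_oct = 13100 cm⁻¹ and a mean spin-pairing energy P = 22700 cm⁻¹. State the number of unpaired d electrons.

4

Cr²⁺: group 6, so d-count = 6 − 2 = 4.
Δ_oct < P, so pairing is avoided: the ground state is high-spin.
That gives t₂g³ eg¹.
Unpaired electrons: 4.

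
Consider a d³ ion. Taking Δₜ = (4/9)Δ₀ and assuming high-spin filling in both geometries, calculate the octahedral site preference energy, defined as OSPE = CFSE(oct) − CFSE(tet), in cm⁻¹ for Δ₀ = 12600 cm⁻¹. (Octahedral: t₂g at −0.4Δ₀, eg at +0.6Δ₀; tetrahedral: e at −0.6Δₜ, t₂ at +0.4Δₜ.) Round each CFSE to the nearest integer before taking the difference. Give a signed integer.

Octahedral (high-spin): t₂g³ eg⁰, CFSE = 3(−0.4) + 0(+0.6) = -1.2Δ₀ = -1.2 × 12600 = -15120 cm⁻¹.
Tetrahedral: e² t₂¹, CFSE = 2(−0.6) + 1(+0.4) = -0.8Δₜ = -0.8 × (4/9) × 12600 = -4480 cm⁻¹.
OSPE = -15120 − (-4480) = -10640 cm⁻¹.

-10640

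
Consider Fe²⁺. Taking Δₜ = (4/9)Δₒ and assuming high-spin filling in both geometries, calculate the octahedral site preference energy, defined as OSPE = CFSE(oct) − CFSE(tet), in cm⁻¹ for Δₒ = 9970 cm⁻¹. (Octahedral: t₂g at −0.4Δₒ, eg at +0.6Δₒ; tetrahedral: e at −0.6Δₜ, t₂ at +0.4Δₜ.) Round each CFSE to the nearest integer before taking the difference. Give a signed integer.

Fe is in group 8, so Fe²⁺ is d⁶ (8 − 2 = 6).
Octahedral high-spin t2g^4 e_g^2: CFSE = -0.4 × 9970 = -3988 cm⁻¹.
Tetrahedral e^3 t2^3 gives -0.6Δₜ = -0.6 × (4/9) × 9970 = -2659 cm⁻¹.
OSPE = -3988 − (-2659) = -1329 cm⁻¹.

-1329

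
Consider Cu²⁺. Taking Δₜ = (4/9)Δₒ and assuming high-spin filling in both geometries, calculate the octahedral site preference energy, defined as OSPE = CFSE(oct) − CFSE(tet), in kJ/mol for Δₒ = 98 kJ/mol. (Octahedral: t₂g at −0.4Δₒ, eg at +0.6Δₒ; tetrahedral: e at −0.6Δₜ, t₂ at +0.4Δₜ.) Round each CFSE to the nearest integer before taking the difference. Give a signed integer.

-42

Group 11 minus oxidation state +2 gives a d⁹ configuration for Cu²⁺.
Octahedral high-spin t₂g⁶ eg³: CFSE = -0.6 × 98 = -59 kJ/mol.
Tetrahedral: e⁴ t₂⁵, CFSE = 4(−0.6) + 5(+0.4) = -0.4Δₜ = -0.4 × (4/9) × 98 = -17 kJ/mol.
OSPE = -59 − (-17) = -42 kJ/mol.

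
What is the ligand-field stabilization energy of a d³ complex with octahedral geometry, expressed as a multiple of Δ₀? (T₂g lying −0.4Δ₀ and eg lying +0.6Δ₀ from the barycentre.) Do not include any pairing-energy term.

-1.2 Δ₀

Configuration: t₂g³ eg⁰.
CFSE = 3(-0.4Δ₀) + 0(0.6Δ₀) = -1.2Δ₀ + 0.0Δ₀ = -1.2Δ₀.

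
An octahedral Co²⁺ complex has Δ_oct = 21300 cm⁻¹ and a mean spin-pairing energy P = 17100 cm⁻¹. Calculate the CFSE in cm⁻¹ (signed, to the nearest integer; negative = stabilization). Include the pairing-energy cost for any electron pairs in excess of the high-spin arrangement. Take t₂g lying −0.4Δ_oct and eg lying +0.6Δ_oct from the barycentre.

-21240

Co sits in group 9; removing 2 electrons leaves Co²⁺ with 9 − 2 = 7 d electrons.
With Δ_oct > P the complex is low-spin.
That gives t₂g⁶ eg¹.
Orbital CFSE = -1.8Δ_oct = -1.8 × 21300 = -38340 cm⁻¹.
Excess pairs vs high-spin: 3 − 2 = 1; pairing cost = +17100 cm⁻¹.
Net CFSE = -38340 + 17100 = -21240 cm⁻¹.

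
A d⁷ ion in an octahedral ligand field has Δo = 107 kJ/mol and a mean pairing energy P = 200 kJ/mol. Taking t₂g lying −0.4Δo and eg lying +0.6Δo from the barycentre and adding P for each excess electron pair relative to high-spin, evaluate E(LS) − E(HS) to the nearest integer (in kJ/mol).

In the high-spin limit (t₂g⁵ eg²) the orbital term is -0.8Δo = -86 kJ/mol, with no excess pairing.
Low-spin t₂g⁶ eg¹ gives -1.8Δo = -193 kJ/mol, but forming 1 extra pair costs 1P = 200 kJ/mol, so E(LS) = -193 + 200 = 7 kJ/mol.
E(LS) − E(HS) = 7 − (-86) = 93 kJ/mol.

93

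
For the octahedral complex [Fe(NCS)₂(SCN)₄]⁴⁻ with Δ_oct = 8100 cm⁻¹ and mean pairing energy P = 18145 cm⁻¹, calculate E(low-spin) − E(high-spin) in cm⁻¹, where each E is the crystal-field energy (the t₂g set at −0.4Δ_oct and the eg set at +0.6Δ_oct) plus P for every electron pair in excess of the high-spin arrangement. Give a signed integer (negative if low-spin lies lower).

20090

Ligand charges: 2×(-1) from NCS⁻ and 4×(-1) from SCN⁻ sum to -6; with overall charge -4, Fe is +2.
Fe is in group 8, so Fe²⁺ is d⁶ (8 − 2 = 6).
High-spin: t₂g⁴ eg², CFSE = -0.4Δ_oct = -3240 cm⁻¹.
Low-spin: t₂g⁶ eg⁰, orbital CFSE = -2.4Δ_oct = -19440 cm⁻¹; plus 2 excess pairs × P = +36290 cm⁻¹; total 16850 cm⁻¹.
Thus E(LS) − E(HS) = 20090 cm⁻¹.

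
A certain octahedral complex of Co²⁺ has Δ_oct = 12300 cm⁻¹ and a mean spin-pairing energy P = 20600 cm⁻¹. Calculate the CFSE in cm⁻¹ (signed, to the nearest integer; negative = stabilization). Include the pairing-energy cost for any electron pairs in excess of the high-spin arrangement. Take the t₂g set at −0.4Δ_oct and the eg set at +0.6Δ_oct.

-9840

Co sits in group 9; removing 2 electrons leaves Co²⁺ with 9 − 2 = 7 d electrons.
With Δ_oct < P the complex is high-spin.
Configuration: t₂g⁵ eg².
Orbital CFSE = -0.8Δ_oct = -0.8 × 12300 = -9840 cm⁻¹.
High-spin has no excess pairs, so no pairing correction applies.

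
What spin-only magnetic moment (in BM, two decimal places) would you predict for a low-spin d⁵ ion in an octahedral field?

Configuration: t2g^5 e_g^0 → 1 unpaired electron.
μ(spin-only) = √[1(1+2)] = √3 ≈ 1.73 BM.

1.73 BM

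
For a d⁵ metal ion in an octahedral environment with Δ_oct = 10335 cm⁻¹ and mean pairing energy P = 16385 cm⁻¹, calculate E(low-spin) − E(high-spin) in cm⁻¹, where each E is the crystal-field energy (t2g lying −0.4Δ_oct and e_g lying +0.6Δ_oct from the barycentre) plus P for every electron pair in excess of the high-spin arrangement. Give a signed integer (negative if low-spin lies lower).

In the high-spin limit (t2g^3 e_g^2) the orbital term is 0.0Δ_oct = 0 cm⁻¹, with no excess pairing.
Low-spin: t2g^5 e_g^0, orbital CFSE = -2.0Δ_oct = -20670 cm⁻¹; plus 2 excess pairs × P = +32770 cm⁻¹; total 12100 cm⁻¹.
Thus E(LS) − E(HS) = 12100 cm⁻¹.

12100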